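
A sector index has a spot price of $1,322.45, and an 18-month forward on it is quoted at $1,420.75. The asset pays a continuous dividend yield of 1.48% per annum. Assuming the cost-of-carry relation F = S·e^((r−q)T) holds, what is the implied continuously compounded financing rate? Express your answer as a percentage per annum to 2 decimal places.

From F = S·e^((r−q)T): (r − q) = ln(F/S)/T
ln(1420.75/1322.45) = ln(1.074332) = 0.071699
(r − q) = 0.071699 / (18/12) = 0.047799
r = ln(F/S)/T + q = 0.047799 + 0.0148 = 0.062599
r = 6.26%

6.26%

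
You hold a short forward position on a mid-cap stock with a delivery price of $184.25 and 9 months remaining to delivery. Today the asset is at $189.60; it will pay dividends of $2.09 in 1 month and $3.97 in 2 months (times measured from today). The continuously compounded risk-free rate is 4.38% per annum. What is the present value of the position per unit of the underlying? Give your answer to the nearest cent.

PV(remaining dividends) I = 2.09·e^(−0.0438·1/12) + 3.97·e^(−0.0438·2/12) = 6.0235
Current forward F = (S − I)·e^(rT) = (189.60 − 6.0235)·e^(0.0438·9/12) = 183.5765 × 1.033396 = 189.7072
Value (long) = (F − K)·e^(−rT) = (189.7072 − 184.25) × 0.967684 = 5.2808
Short position value = −(long value) = -$5.28

-$5.28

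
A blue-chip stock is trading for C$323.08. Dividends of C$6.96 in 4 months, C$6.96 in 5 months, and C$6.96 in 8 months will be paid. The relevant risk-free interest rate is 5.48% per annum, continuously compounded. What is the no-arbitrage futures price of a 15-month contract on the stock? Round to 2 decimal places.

C$324.20

PV(dividends) I = 6.96·e^(−0.0548·4/12) + 6.96·e^(−0.0548·5/12) + 6.96·e^(−0.0548·8/12)
I = 6.8340 + 6.8029 + 6.7103 = 20.3472
F = (S − I)·e^(rT) = (323.08 − 20.3472) · e^(0.0548·15/12)
= 302.7328 · e^0.068500 = 302.7328 × 1.070901 = C$324.20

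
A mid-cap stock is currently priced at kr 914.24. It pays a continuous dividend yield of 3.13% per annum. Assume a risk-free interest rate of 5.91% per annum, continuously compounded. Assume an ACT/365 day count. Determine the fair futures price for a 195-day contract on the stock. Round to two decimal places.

F = S·e^((r − q)T) = 914.24 · e^((0.0591 − 0.0313) × 195/365)
= 914.24 · e^0.014852 = 914.24 × 1.014963
F = kr 927.92

kr 927.92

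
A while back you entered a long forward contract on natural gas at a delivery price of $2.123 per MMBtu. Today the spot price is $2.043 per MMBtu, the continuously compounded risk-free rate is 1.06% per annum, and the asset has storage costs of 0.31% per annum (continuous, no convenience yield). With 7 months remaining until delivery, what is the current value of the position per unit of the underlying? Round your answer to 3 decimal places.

Current fair forward for the remaining 7 months: F = S·e^((r + u)·T), (r + u) = 0.0106 + 0.0031 = 0.0137
F = 2.043 · e^(0.0137 × 7/12) = 2.043 × 1.008024 = 2.0594
Value of long forward = (F − K)·e^(−rT) = (2.0594 − 2.123) · e^(−0.0106·7/12)
= -0.0636 × 0.993836 = -0.063

-$0.063 per MMBtu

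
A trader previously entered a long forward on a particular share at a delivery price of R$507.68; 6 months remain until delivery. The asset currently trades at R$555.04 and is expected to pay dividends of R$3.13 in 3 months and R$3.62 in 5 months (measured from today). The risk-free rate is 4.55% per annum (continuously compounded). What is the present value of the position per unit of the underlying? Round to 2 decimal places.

R$52.13

PV(remaining dividends) I = 3.13·e^(−0.0455·3/12) + 3.62·e^(−0.0455·5/12) = 6.6466
Current forward F = (S − I)·e^(rT) = (555.04 − 6.6466)·e^(0.0455·6/12) = 548.3934 × 1.023011 = 561.0125
Value (long) = (F − K)·e^(−rT) = (561.0125 − 507.68) × 0.977507 = 52.1329
Value = R$52.13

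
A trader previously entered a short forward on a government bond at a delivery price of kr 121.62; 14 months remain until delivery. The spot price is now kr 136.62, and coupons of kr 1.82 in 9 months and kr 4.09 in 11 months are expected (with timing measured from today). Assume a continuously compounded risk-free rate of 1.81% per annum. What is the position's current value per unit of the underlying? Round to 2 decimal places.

-kr 11.72

PV(remaining coupons) I = 1.82·e^(−0.0181·9/12) + 4.09·e^(−0.0181·11/12) = 5.8182
Current forward F = (S − I)·e^(rT) = (136.62 − 5.8182)·e^(0.0181·14/12) = 130.8018 × 1.021341 = 133.5932
Value (long) = (F − K)·e^(−rT) = (133.5932 − 121.62) × 0.979105 = 11.7230
Short position value = −(long value) = -kr 11.72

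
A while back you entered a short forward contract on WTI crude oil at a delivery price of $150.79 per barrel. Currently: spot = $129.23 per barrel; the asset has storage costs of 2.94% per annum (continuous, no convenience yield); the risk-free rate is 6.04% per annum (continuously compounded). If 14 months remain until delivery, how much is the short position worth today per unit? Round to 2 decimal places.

$6.79 per barrel

Current fair forward for the remaining 14 months: F = S·e^((r + u)·T), (r + u) = 0.0604 + 0.0294 = 0.0898
F = 129.23 · e^(0.0898 × 14/12) = 129.23 × 1.110451 = 143.5036
Value of long forward = (F − K)·e^(−rT) = (143.5036 − 150.79) · e^(−0.0604·14/12)
= -7.2864 × 0.931959 = -6.79
Short position value = −(long value) = $6.79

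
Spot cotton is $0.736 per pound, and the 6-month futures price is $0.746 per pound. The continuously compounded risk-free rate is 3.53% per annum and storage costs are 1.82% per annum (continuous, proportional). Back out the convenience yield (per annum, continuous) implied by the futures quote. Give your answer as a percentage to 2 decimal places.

2.65%

F = S·e^((r+u−y)T) ⇒ (r+u−y) = ln(F/S)/T
ln(0.746/0.736) = 0.013495; /T ⇒ 0.026990
y = r + u − ln(F/S)/T = 0.0353 + 0.0182 − 0.026990 = 0.026510
y = 2.65%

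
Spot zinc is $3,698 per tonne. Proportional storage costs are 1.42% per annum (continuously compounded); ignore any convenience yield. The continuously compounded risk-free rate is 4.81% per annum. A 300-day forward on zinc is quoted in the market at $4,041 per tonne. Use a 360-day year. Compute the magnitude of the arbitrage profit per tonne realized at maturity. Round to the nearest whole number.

Fair forward: F* = S·e^(carry·T), with carry = (r + u) = 0.0481 + 0.0142 = 0.0623
F* = 3698 · e^(0.0623 × 300/360) = 3698 · e^0.051917 = 3698 × 1.053288 = $3895.0590
Market $4041 > fair $3895.0590: forward overpriced → cash-and-carry (buy spot, short the forward).
At maturity, profit = |F_mkt − F*| = |4041 − 3895.0590| = $146 per tonne

$146 per tonne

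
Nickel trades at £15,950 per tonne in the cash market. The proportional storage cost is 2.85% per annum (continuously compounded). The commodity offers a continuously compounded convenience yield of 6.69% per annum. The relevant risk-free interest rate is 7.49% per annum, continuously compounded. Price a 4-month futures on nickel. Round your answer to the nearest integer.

Net carry = r + u − y = 0.0749 + 0.0285 − 0.0669 = 0.0365
F = S·e^((r+u−y)T) = 15950 · e^(0.0365 × 4/12) = 15950 · e^0.012167
= 15950 × 1.012241 = £16,145 per tonne

£16,145 per tonne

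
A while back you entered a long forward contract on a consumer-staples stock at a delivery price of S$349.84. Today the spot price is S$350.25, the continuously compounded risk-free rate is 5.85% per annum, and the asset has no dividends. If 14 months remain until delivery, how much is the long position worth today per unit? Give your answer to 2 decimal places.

Current fair forward for the remaining 14 months: F = S·e^(r·T), r = 0.0585
F = 350.25 · e^(0.0585 × 14/12) = 350.25 × 1.070633 = 374.9892
Value of long forward = (F − K)·e^(−rT) = (374.9892 − 349.84) · e^(−0.0585·14/12)
= 25.1492 × 0.934027 = 23.49

S$23.49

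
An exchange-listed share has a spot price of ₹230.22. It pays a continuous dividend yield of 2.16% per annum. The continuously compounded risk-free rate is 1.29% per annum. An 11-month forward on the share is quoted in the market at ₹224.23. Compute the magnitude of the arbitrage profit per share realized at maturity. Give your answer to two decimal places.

₹4.16 per share

Fair forward: F* = S·e^(carry·T), with carry = (r − q) = 0.0129 − 0.0216 = -0.0087
F* = 230.22 · e^(-0.0087 × 11/12) = 230.22 · e^-0.007975 = 230.22 × 0.992057 = ₹228.3914
Market ₹224.23 < fair ₹228.3914: forward underpriced → reverse cash-and-carry (short spot, go long the forward).
At maturity, profit = |F_mkt − F*| = |224.23 − 228.3914| = ₹4.16 per share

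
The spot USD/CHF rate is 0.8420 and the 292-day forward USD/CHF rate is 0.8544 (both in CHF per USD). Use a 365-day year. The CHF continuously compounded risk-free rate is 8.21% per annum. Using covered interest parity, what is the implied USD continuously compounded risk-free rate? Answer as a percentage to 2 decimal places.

F = S·e^((r_CHF − r_USD)T) ⇒ r_USD = r_CHF − ln(F/S)/T
ln(0.8544/0.8420) = 0.014619; /(292/365) = 0.018274
r_USD = 0.0821 − 0.018274 = 0.063826
r_USD = 6.38%

6.38%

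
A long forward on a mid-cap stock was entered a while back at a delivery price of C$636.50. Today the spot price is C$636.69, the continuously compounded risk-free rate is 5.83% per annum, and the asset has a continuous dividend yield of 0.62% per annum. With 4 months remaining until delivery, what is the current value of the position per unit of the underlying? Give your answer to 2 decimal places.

C$11.13

Current fair forward for the remaining 4 months: F = S·e^((r − q)·T), (r − q) = 0.0583 − 0.0062 = 0.0521
F = 636.69 · e^(0.0521 × 4/12) = 636.69 × 1.017518 = 647.8435
Value of long forward = (F − K)·e^(−rT) = (647.8435 − 636.50) · e^(−0.0583·4/12)
= 11.3435 × 0.980754 = 11.13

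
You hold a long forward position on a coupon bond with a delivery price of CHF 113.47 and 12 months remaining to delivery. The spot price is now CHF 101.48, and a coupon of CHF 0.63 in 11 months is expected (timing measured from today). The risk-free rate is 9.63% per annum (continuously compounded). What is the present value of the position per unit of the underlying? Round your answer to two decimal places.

PV(remaining coupons) I = 0.63·e^(−0.0963·11/12) = 0.5768
Current forward F = (S − I)·e^(rT) = (101.48 − 0.5768)·e^(0.0963·12/12) = 100.9032 × 1.101089 = 111.1034
Value (long) = (F − K)·e^(−rT) = (111.1034 − 113.47) × 0.908192 = -2.1493
Value = -CHF 2.15

-CHF 2.15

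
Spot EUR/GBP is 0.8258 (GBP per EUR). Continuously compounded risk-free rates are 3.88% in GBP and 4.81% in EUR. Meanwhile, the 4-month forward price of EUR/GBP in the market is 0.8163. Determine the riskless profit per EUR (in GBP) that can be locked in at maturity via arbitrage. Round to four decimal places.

0.0069 per EUR (in GBP)

Fair forward: F* = S·e^(carry·T), with carry = (r_GBP − r_EUR) = 0.0388 − 0.0481 = -0.0093
F* = 0.8258 · e^(-0.0093 × 4/12) = 0.8258 · e^-0.003100 = 0.8258 × 0.996905 = 0.8232
Market 0.8163 < fair 0.8232: forward underpriced → reverse cash-and-carry (short spot, go long the forward).
At maturity, profit = |F_mkt − F*| = |0.8163 − 0.8232| = 0.0069 per EUR (in GBP)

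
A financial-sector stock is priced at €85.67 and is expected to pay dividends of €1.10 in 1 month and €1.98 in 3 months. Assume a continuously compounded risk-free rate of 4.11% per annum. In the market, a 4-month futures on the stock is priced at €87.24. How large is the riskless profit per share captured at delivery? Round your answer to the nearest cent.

€3.49 per share

PV(dividends) I = 1.10·e^(−0.0411·1/12) + 1.98·e^(−0.0411·3/12) = 3.0560
Fair futures F* = (S − I)·e^(rT) = (85.67 − 3.0560)·e^0.013700 = 82.6140 × 1.013794 = 83.7536
Market €87.24 > fair 83.7536: forward overpriced → cash-and-carry (borrow at r, buy the stock and collect the dividends, short the forward).
Profit at T = |F_mkt − F*| = |87.24 − 83.7536| = €3.49 per share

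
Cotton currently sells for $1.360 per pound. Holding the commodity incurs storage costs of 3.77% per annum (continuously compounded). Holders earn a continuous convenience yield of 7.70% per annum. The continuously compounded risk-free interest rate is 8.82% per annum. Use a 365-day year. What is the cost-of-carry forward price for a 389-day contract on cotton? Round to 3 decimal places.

Net carry = r + u − y = 0.0882 + 0.0377 − 0.0770 = 0.0489
F = S·e^((r+u−y)T) = 1.360 · e^(0.0489 × 389/365) = 1.360 · e^0.052115
= 1.360 × 1.053497 = $1.433 per pound

$1.433 per pound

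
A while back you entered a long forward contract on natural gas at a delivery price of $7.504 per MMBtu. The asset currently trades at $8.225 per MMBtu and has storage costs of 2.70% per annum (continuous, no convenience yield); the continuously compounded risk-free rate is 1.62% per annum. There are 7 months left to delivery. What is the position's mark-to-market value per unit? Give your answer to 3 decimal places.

Current fair forward for the remaining 7 months: F = S·e^((r + u)·T), (r + u) = 0.0162 + 0.0270 = 0.0432
F = 8.225 · e^(0.0432 × 7/12) = 8.225 × 1.025520 = 8.4349
Value of long forward = (F − K)·e^(−rT) = (8.4349 − 7.504) · e^(−0.0162·7/12)
= 0.9309 × 0.990595 = 0.922

$0.922 per MMBtu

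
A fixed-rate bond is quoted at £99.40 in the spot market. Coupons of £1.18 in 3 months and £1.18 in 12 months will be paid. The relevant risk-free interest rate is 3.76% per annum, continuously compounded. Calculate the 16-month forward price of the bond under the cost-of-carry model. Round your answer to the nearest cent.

£102.09

PV(coupons) I = 1.18·e^(−0.0376·3/12) + 1.18·e^(−0.0376·12/12)
I = 1.1690 + 1.1365 = 2.3055
F = (S − I)·e^(rT) = (99.40 − 2.3055) · e^(0.0376·16/12)
= 97.0945 · e^0.050133 = 97.0945 × 1.051411 = £102.09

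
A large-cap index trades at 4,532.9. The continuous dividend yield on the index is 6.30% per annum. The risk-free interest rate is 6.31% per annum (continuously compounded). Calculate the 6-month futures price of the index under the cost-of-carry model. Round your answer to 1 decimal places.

F = S·e^((r − q)T) = 4532.9 · e^((0.0631 − 0.0630) × 6/12)
= 4532.9 · e^0.000050 = 4532.9 × 1.000050
F = 4,533.1

4,533.1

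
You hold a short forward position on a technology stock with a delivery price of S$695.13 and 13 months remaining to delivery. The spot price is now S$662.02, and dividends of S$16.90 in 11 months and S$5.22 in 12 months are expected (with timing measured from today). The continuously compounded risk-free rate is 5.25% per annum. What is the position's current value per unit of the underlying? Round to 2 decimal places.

S$15.74

PV(remaining dividends) I = 16.90·e^(−0.0525·11/12) + 5.22·e^(−0.0525·12/12) = 21.0590
Current forward F = (S − I)·e^(rT) = (662.02 − 21.0590)·e^(0.0525·13/12) = 640.9610 × 1.058523 = 678.4720
Value (long) = (F − K)·e^(−rT) = (678.4720 − 695.13) × 0.944712 = -15.7370
Short position value = −(long value) = S$15.74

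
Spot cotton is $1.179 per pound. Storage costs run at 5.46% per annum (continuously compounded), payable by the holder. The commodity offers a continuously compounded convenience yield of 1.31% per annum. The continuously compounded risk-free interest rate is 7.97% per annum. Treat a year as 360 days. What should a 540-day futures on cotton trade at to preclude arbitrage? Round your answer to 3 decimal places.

Net carry = r + u − y = 0.0797 + 0.0546 − 0.0131 = 0.1212
F = S·e^((r+u−y)T) = 1.179 · e^(0.1212 × 540/360) = 1.179 · e^0.181800
= 1.179 × 1.199374 = $1.414 per pound

$1.414 per pound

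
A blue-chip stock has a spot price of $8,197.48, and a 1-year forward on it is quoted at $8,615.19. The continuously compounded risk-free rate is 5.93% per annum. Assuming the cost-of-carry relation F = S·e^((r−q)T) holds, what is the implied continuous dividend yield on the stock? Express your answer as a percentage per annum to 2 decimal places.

0.96%

From F = S·e^((r−q)T): (r − q) = ln(F/S)/T
ln(8615.19/8197.48) = ln(1.050956) = 0.049700
(r − q) = 0.049700 / (1) = 0.049700
q = r − ln(F/S)/T = 0.0593 − 0.049700 = 0.009600
q = 0.96%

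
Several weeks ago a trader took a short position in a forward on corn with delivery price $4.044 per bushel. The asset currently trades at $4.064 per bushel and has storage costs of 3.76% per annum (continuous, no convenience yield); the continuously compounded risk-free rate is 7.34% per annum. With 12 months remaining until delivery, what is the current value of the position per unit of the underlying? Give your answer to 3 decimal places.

-$0.462 per bushel

Current fair forward for the remaining 12 months: F = S·e^((r + u)·T), (r + u) = 0.0734 + 0.0376 = 0.1110
F = 4.064 · e^(0.1110 × 12/12) = 4.064 × 1.117395 = 4.5411
Value of long forward = (F − K)·e^(−rT) = (4.5411 − 4.044) · e^(−0.0734·12/12)
= 0.4971 × 0.929229 = 0.462
Short position value = −(long value) = -$0.462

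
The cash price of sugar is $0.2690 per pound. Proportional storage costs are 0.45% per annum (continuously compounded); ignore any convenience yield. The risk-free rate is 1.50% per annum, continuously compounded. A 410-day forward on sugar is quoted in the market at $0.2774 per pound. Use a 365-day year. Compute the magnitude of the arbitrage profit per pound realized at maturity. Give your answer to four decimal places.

Fair forward: F* = S·e^(carry·T), with carry = (r + u) = 0.0150 + 0.0045 = 0.0195
F* = 0.2690 · e^(0.0195 × 410/365) = 0.2690 · e^0.021904 = 0.2690 × 1.022146 = $0.2750
Market $0.2774 > fair $0.2750: forward overpriced → cash-and-carry (buy spot, short the forward).
At maturity, profit = |F_mkt − F*| = |0.2774 − 0.2750| = $0.0024 per pound

$0.0024 per pound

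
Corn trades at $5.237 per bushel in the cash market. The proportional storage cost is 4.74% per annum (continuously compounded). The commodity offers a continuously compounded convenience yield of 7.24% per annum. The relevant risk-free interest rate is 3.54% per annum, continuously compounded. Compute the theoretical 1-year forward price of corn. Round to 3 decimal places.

Net carry = r + u − y = 0.0354 + 0.0474 − 0.0724 = 0.0104
F = S·e^((r+u−y)T) = 5.237 · e^(0.0104 × 1) = 5.237 · e^0.010400
= 5.237 × 1.010454 = $5.292 per bushel

$5.292 per bushel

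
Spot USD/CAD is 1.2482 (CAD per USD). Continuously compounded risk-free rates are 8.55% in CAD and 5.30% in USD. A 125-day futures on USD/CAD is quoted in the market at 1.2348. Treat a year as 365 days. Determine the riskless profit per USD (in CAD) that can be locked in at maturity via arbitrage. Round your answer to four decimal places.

0.0274 per USD (in CAD)

Fair futures: F* = S·e^(carry·T), with carry = (r_CAD − r_USD) = 0.0855 − 0.0530 = 0.0325
F* = 1.2482 · e^(0.0325 × 125/365) = 1.2482 · e^0.011130 = 1.2482 × 1.011192 = 1.2622
Market 1.2348 < fair 1.2622: forward underpriced → reverse cash-and-carry (short spot, go long the forward).
At maturity, profit = |F_mkt − F*| = |1.2348 − 1.2622| = 0.0274 per USD (in CAD)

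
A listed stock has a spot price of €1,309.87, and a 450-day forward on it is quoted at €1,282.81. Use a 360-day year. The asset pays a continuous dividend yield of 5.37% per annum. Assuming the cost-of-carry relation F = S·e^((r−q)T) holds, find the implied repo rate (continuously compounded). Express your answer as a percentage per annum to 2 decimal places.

From F = S·e^((r−q)T): (r − q) = ln(F/S)/T
ln(1282.81/1309.87) = ln(0.979341) = -0.020875
(r − q) = -0.020875 / (450/360) = -0.016700
r = ln(F/S)/T + q = -0.016700 + 0.0537 = 0.037000
r = 3.70%

3.70%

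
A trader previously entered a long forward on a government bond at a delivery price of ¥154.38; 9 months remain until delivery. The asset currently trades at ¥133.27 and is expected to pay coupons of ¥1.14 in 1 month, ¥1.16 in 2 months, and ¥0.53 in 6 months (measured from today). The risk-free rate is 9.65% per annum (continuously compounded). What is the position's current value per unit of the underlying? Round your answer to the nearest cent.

PV(remaining coupons) I = 1.14·e^(−0.0965·1/12) + 1.16·e^(−0.0965·2/12) + 0.53·e^(−0.0965·6/12) = 2.7774
Current forward F = (S − I)·e^(rT) = (133.27 − 2.7774)·e^(0.0965·9/12) = 130.4926 × 1.075058 = 140.2871
Value (long) = (F − K)·e^(−rT) = (140.2871 − 154.38) × 0.930182 = -13.1090
Value = -¥13.11

-¥13.11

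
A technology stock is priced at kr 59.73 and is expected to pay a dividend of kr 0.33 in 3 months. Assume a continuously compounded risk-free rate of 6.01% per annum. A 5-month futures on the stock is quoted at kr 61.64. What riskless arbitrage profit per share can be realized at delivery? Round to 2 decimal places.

PV(dividends) I = 0.33·e^(−0.0601·3/12) = 0.3251
Fair futures F* = (S − I)·e^(rT) = (59.73 − 0.3251)·e^0.025042 = 59.4049 × 1.025358 = 60.9113
Market kr 61.64 > fair 60.9113: forward overpriced → cash-and-carry (borrow at r, buy the stock and collect the dividends, short the forward).
Profit at T = |F_mkt − F*| = |61.64 − 60.9113| = kr 0.73 per share

kr 0.73 per share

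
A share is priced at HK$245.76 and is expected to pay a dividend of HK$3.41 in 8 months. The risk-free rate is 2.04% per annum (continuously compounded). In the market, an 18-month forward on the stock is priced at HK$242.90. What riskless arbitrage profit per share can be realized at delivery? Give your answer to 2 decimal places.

PV(dividends) I = 3.41·e^(−0.0204·8/12) = 3.3639
Fair forward F* = (S − I)·e^(rT) = (245.76 − 3.3639)·e^0.030600 = 242.3961 × 1.031073 = 249.9281
Market HK$242.90 < fair 249.9281: forward underpriced → reverse cash-and-carry (short the stock, invest proceeds at r, pay the dividends, go long the forward).
Profit at T = |F_mkt − F*| = |242.90 − 249.9281| = HK$7.03 per share

HK$7.03 per share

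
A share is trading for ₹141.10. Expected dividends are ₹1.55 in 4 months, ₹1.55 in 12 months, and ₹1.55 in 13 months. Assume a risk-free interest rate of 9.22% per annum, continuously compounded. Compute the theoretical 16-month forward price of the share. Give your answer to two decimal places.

PV(dividends) I = 1.55·e^(−0.0922·4/12) + 1.55·e^(−0.0922·12/12) + 1.55·e^(−0.0922·13/12)
I = 1.5031 + 1.4135 + 1.4027 = 4.3193
F = (S − I)·e^(rT) = (141.10 − 4.3193) · e^(0.0922·16/12)
= 136.7807 · e^0.122933 = 136.7807 × 1.130809 = ₹154.67

₹154.67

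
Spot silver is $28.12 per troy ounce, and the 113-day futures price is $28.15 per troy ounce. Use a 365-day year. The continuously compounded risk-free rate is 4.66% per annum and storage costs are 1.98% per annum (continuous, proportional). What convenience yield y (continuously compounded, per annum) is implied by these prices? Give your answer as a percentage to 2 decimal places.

6.30%

F = S·e^((r+u−y)T) ⇒ (r+u−y) = ln(F/S)/T
ln(28.15/28.12) = 0.001066; /T ⇒ 0.003443
y = r + u − ln(F/S)/T = 0.0466 + 0.0198 − 0.003443 = 0.062957
y = 6.30%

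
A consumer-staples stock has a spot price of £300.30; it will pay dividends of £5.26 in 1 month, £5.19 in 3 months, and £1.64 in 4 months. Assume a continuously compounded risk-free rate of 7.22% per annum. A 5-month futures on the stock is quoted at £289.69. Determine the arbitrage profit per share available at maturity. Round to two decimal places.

£7.49 per share

PV(dividends) I = 5.26·e^(−0.0722·1/12) + 5.19·e^(−0.0722·3/12) + 1.64·e^(−0.0722·4/12) = 11.9266
Fair futures F* = (S − I)·e^(rT) = (300.30 − 11.9266)·e^0.030083 = 288.3734 × 1.030540 = 297.1803
Market £289.69 < fair 297.1803: forward underpriced → reverse cash-and-carry (short the stock, invest proceeds at r, pay the dividends, go long the forward).
Profit at T = |F_mkt − F*| = |289.69 − 297.1803| = £7.49 per share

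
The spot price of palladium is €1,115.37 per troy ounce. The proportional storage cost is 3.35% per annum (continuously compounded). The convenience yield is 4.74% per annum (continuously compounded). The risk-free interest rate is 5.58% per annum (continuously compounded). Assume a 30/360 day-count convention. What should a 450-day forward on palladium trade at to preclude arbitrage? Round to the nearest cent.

Net carry = r + u − y = 0.0558 + 0.0335 − 0.0474 = 0.0419
F = S·e^((r+u−y)T) = 1115.37 · e^(0.0419 × 450/360) = 1115.37 · e^0.05237500
= 1115.37 × 1.05377083 = €1,175.34 per troy ounce

€1,175.34 per troy ounce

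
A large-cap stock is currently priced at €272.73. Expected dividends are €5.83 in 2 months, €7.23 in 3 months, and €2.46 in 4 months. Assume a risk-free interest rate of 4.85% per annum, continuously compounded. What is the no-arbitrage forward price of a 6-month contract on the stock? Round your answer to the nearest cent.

PV(dividends) I = 5.83·e^(−0.0485·2/12) + 7.23·e^(−0.0485·3/12) + 2.46·e^(−0.0485·4/12)
I = 5.7831 + 7.1429 + 2.4205 = 15.3465
F = (S − I)·e^(rT) = (272.73 − 15.3465) · e^(0.0485·6/12)
= 257.3835 · e^0.024250 = 257.3835 × 1.024546 = €263.70

€263.70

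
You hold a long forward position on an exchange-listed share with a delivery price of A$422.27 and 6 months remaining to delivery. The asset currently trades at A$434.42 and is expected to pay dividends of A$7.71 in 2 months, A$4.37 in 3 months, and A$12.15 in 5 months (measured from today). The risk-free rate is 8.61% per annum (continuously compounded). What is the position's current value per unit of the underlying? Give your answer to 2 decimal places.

A$6.34

PV(remaining dividends) I = 7.71·e^(−0.0861·2/12) + 4.37·e^(−0.0861·3/12) + 12.15·e^(−0.0861·5/12) = 23.5989
Current forward F = (S − I)·e^(rT) = (434.42 − 23.5989)·e^(0.0861·6/12) = 410.8211 × 1.043990 = 428.8931
Value (long) = (F − K)·e^(−rT) = (428.8931 − 422.27) × 0.957863 = 6.3440
Value = A$6.34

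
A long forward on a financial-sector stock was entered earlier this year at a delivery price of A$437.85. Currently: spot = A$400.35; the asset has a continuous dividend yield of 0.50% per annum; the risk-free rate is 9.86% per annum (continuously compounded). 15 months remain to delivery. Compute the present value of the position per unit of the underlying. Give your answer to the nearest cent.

Current fair forward for the remaining 15 months: F = S·e^((r − q)·T), (r − q) = 0.0986 − 0.0050 = 0.0936
F = 400.35 · e^(0.0936 × 15/12) = 400.35 × 1.124119 = 450.0410
Value of long forward = (F − K)·e^(−rT) = (450.0410 − 437.85) · e^(−0.0986·15/12)
= 12.1910 × 0.884043 = 10.78

A$10.78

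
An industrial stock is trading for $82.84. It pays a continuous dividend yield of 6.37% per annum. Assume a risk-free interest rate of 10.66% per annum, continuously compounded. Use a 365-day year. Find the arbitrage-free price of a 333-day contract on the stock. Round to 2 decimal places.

F = S·e^((r − q)T) = 82.84 · e^((0.1066 − 0.0637) × 333/365)
= 82.84 · e^0.039139 = 82.84 × 1.039915
F = $86.15

$86.15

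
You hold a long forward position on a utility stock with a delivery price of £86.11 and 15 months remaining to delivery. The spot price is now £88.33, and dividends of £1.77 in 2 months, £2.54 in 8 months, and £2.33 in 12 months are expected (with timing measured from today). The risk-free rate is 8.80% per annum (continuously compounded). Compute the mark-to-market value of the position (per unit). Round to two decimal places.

£4.92

PV(remaining dividends) I = 1.77·e^(−0.0880·2/12) + 2.54·e^(−0.0880·8/12) + 2.33·e^(−0.0880·12/12) = 6.2732
Current forward F = (S − I)·e^(rT) = (88.33 − 6.2732)·e^(0.0880·15/12) = 82.0568 × 1.116278 = 91.5982
Value (long) = (F − K)·e^(−rT) = (91.5982 − 86.11) × 0.895834 = 4.9165
Value = £4.92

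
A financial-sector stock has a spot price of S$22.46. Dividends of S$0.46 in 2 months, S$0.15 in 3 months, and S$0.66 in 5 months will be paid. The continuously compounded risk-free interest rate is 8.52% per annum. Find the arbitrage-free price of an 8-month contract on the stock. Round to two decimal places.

PV(dividends) I = 0.46·e^(−0.0852·2/12) + 0.15·e^(−0.0852·3/12) + 0.66·e^(−0.0852·5/12)
I = 0.4535 + 0.1468 + 0.6370 = 1.2373
F = (S − I)·e^(rT) = (22.46 − 1.2373) · e^(0.0852·8/12)
= 21.2227 · e^0.056800 = 21.2227 × 1.058444 = S$22.46

S$22.46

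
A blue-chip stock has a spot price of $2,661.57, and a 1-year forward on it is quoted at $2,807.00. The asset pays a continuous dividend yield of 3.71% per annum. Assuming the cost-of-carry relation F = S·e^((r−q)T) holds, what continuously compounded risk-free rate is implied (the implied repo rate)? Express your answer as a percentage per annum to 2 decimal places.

9.03%

From F = S·e^((r−q)T): (r − q) = ln(F/S)/T
ln(2807.00/2661.57) = ln(1.054641) = 0.053200
(r − q) = 0.053200 / (1) = 0.053200
r = ln(F/S)/T + q = 0.053200 + 0.0371 = 0.090300
r = 9.03%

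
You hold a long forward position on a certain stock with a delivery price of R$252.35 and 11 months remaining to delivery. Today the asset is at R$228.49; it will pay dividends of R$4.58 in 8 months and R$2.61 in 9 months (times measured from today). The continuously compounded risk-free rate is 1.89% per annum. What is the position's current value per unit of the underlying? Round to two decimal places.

-R$26.62

PV(remaining dividends) I = 4.58·e^(−0.0189·8/12) + 2.61·e^(−0.0189·9/12) = 7.0959
Current forward F = (S − I)·e^(rT) = (228.49 − 7.0959)·e^(0.0189·11/12) = 221.3941 × 1.017476 = 225.2632
Value (long) = (F − K)·e^(−rT) = (225.2632 − 252.35) × 0.982824 = -26.6216
Value = -R$26.62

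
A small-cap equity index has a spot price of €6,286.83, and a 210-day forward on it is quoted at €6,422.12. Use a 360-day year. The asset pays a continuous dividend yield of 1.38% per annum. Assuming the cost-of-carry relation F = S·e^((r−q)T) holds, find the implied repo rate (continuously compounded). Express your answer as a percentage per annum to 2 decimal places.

From F = S·e^((r−q)T): (r − q) = ln(F/S)/T
ln(6422.12/6286.83) = ln(1.021520) = 0.021292
(r − q) = 0.021292 / (210/360) = 0.036501
r = ln(F/S)/T + q = 0.036501 + 0.0138 = 0.050301
r = 5.03%

5.03%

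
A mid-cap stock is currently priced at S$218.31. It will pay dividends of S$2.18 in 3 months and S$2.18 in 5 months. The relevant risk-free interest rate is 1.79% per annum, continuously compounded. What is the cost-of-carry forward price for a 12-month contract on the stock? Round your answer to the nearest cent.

PV(dividends) I = 2.18·e^(−0.0179·3/12) + 2.18·e^(−0.0179·5/12)
I = 2.1703 + 2.1638 = 4.3341
F = (S − I)·e^(rT) = (218.31 − 4.3341) · e^(0.0179·12/12)
= 213.9759 · e^0.017900 = 213.9759 × 1.018061 = S$217.84

S$217.84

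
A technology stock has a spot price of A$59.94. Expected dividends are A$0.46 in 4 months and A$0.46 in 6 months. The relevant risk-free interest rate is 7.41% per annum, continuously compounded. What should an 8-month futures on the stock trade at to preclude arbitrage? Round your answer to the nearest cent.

PV(dividends) I = 0.46·e^(−0.0741·4/12) + 0.46·e^(−0.0741·6/12)
I = 0.4488 + 0.4433 = 0.8921
F = (S − I)·e^(rT) = (59.94 − 0.8921) · e^(0.0741·8/12)
= 59.0479 · e^0.049400 = 59.0479 × 1.050641 = A$62.04

A$62.04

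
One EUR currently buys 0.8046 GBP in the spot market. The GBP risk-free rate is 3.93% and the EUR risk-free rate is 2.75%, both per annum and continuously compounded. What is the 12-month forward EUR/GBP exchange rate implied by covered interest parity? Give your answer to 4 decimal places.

0.8142

F = S·e^((r_GBP − r_EUR)T) = 0.8046 · e^((0.0393 − 0.0275) × 12/12)
= 0.8046 · e^0.011800 = 0.8046 × 1.011870
F = 0.8142 GBP per EUR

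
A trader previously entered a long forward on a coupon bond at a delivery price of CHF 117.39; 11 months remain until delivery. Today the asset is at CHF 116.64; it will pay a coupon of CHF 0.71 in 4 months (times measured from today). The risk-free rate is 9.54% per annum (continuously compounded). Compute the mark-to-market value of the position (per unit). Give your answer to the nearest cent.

CHF 8.39

PV(remaining coupons) I = 0.71·e^(−0.0954·4/12) = 0.6878
Current forward F = (S − I)·e^(rT) = (116.64 − 0.6878)·e^(0.0954·11/12) = 115.9522 × 1.091388 = 126.5488
Value (long) = (F − K)·e^(−rT) = (126.5488 − 117.39) × 0.916265 = 8.3919
Value = CHF 8.39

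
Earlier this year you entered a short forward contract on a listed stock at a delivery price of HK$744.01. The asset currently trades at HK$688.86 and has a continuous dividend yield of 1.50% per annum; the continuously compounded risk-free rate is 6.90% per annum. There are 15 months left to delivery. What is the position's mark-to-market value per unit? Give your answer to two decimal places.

Current fair forward for the remaining 15 months: F = S·e^((r − q)·T), (r − q) = 0.0690 − 0.0150 = 0.0540
F = 688.86 · e^(0.0540 × 15/12) = 688.86 × 1.069830 = 736.9631
Value of long forward = (F − K)·e^(−rT) = (736.9631 − 744.01) · e^(−0.0690·15/12)
= -7.0469 × 0.917365 = -6.46
Short position value = −(long value) = HK$6.46

HK$6.46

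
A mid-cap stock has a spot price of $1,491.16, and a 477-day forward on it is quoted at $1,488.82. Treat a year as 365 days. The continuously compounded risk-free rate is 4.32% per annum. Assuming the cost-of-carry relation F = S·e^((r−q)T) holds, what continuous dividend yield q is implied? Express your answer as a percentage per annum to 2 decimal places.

4.44%

From F = S·e^((r−q)T): (r − q) = ln(F/S)/T
ln(1488.82/1491.16) = ln(0.998431) = -0.001570
(r − q) = -0.001570 / (477/365) = -0.001201
q = r − ln(F/S)/T = 0.0432 + 0.001201 = 0.044401
q = 4.44%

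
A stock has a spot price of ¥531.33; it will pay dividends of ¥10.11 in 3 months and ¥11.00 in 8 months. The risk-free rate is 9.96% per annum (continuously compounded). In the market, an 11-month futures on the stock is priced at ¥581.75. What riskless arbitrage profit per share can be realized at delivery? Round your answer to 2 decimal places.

PV(dividends) I = 10.11·e^(−0.0996·3/12) + 11.00·e^(−0.0996·8/12) = 20.1547
Fair futures F* = (S − I)·e^(rT) = (531.33 − 20.1547)·e^0.091300 = 511.1753 × 1.095598 = 560.0426
Market ¥581.75 > fair 560.0426: forward overpriced → cash-and-carry (borrow at r, buy the stock and collect the dividends, short the forward).
Profit at T = |F_mkt − F*| = |581.75 − 560.0426| = ¥21.71 per share

¥21.71 per share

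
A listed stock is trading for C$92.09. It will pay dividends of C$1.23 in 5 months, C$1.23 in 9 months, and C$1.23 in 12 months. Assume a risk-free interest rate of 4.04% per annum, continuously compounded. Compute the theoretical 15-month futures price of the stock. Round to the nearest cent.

PV(dividends) I = 1.23·e^(−0.0404·5/12) + 1.23·e^(−0.0404·9/12) + 1.23·e^(−0.0404·12/12)
I = 1.2095 + 1.1933 + 1.1813 = 3.5841
F = (S − I)·e^(rT) = (92.09 − 3.5841) · e^(0.0404·15/12)
= 88.5059 · e^0.050500 = 88.5059 × 1.051797 = C$93.09

C$93.09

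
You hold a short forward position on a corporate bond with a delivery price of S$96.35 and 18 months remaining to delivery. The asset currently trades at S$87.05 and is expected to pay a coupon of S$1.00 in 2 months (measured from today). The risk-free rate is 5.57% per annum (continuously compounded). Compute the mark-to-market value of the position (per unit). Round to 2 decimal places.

S$2.57

PV(remaining coupons) I = 1.00·e^(−0.0557·2/12) = 0.9908
Current forward F = (S − I)·e^(rT) = (87.05 − 0.9908)·e^(0.0557·18/12) = 86.0592 × 1.087140 = 93.5584
Value (long) = (F − K)·e^(−rT) = (93.5584 − 96.35) × 0.919845 = -2.5678
Short position value = −(long value) = S$2.57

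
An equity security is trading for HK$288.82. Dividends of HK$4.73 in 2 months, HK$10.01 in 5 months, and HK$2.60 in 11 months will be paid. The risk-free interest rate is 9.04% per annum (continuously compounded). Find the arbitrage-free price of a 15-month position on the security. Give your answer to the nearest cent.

PV(dividends) I = 4.73·e^(−0.0904·2/12) + 10.01·e^(−0.0904·5/12) + 2.60·e^(−0.0904·11/12)
I = 4.6593 + 9.6400 + 2.3932 = 16.6925
F = (S − I)·e^(rT) = (288.82 − 16.6925) · e^(0.0904·15/12)
= 272.1275 · e^0.113000 = 272.1275 × 1.119632 = HK$304.68

HK$304.68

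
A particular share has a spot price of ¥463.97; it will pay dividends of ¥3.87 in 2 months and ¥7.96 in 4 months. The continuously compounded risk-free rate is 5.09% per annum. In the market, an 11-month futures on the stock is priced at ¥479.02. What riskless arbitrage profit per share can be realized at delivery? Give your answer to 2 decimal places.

¥5.11 per share

PV(dividends) I = 3.87·e^(−0.0509·2/12) + 7.96·e^(−0.0509·4/12) = 11.6634
Fair futures F* = (S − I)·e^(rT) = (463.97 − 11.6634)·e^0.046658 = 452.3066 × 1.047764 = 473.9106
Market ¥479.02 > fair 473.9106: forward overpriced → cash-and-carry (borrow at r, buy the stock and collect the dividends, short the forward).
Profit at T = |F_mkt − F*| = |479.02 − 473.9106| = ¥5.11 per share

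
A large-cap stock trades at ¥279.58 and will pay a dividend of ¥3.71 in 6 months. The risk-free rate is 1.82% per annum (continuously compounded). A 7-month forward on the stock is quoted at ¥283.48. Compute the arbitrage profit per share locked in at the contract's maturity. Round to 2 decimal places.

PV(dividends) I = 3.71·e^(−0.0182·6/12) = 3.6764
Fair forward F* = (S − I)·e^(rT) = (279.58 − 3.6764)·e^0.010617 = 275.9036 × 1.010674 = 278.8486
Market ¥283.48 > fair 278.8486: forward overpriced → cash-and-carry (borrow at r, buy the stock and collect the dividends, short the forward).
Profit at T = |F_mkt − F*| = |283.48 − 278.8486| = ¥4.63 per share

¥4.63 per share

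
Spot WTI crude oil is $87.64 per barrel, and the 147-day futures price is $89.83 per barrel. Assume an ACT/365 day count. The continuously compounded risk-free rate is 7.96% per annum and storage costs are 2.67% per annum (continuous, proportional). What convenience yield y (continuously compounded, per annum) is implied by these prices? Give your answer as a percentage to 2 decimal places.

F = S·e^((r+u−y)T) ⇒ (r+u−y) = ln(F/S)/T
ln(89.83/87.64) = 0.024681; /T ⇒ 0.061283
y = r + u − ln(F/S)/T = 0.0796 + 0.0267 − 0.061283 = 0.045017
y = 4.50%

4.50%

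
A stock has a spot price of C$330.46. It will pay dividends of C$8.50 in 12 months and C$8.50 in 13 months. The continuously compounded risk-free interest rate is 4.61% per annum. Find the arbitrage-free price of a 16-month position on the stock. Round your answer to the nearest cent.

C$334.18

PV(dividends) I = 8.50·e^(−0.0461·12/12) + 8.50·e^(−0.0461·13/12)
I = 8.1170 + 8.0859 = 16.2029
F = (S − I)·e^(rT) = (330.46 − 16.2029) · e^(0.0461·16/12)
= 314.2571 · e^0.061467 = 314.2571 × 1.063395 = C$334.18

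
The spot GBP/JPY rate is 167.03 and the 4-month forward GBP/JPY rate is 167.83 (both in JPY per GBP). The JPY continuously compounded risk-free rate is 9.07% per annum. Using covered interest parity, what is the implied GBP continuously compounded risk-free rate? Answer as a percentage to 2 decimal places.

7.64%

F = S·e^((r_JPY − r_GBP)T) ⇒ r_GBP = r_JPY − ln(F/S)/T
ln(167.83/167.03) = 0.004778; /(4/12) = 0.014334
r_GBP = 0.0907 − 0.014334 = 0.076366
r_GBP = 7.64%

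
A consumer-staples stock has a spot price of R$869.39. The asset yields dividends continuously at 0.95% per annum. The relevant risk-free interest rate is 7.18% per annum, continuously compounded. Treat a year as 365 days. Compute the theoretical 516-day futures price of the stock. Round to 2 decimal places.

F = S·e^((r − q)T) = 869.39 · e^((0.0718 − 0.0095) × 516/365)
= 869.39 · e^0.088073 = 869.39 × 1.092068
F = R$949.43

R$949.43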